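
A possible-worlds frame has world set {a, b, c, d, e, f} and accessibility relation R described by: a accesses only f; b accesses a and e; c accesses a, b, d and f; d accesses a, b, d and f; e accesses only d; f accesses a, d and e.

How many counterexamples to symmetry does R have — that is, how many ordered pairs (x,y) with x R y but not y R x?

10

Enumerating: (b,a), (b,e), (c,a), (c,b), (c,d), (c,f), (d,a), (d,b), (e,d), (f,e).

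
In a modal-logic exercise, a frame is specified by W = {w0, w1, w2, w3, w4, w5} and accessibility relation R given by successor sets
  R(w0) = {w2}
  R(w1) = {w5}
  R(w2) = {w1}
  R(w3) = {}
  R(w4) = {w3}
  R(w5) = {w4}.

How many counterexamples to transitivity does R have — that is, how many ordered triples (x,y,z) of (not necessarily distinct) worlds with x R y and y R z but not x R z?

Enumerating: (w0,w2,w1), (w1,w5,w4), (w2,w1,w5), (w5,w4,w3).

4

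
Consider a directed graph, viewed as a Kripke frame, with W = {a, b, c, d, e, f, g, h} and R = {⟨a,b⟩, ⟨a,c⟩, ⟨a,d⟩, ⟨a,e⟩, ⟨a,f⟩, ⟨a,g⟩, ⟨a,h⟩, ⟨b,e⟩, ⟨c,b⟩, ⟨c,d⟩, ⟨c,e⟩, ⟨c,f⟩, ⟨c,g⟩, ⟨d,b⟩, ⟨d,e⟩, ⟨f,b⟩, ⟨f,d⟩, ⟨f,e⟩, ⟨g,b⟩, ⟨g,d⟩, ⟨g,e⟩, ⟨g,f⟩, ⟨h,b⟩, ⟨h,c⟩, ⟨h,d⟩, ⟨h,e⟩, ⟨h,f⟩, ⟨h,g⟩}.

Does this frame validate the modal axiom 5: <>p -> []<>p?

Axiom 5 corresponds to the accessibility relation being Euclidean.
Euclidean: no — a R b and a R c, but not b R c.

No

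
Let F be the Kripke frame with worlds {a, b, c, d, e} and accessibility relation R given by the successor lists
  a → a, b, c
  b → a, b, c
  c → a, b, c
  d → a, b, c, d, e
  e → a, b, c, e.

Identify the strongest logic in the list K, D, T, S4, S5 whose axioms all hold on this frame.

S4

Serial (axiom D): yes — every world has a successor (e.g. a R a).
Reflexive (axiom T): yes — every world is R-related to itself.
Transitive (axiom 4): yes — every two-step R-path is closed by a direct edge.
Euclidean (axiom 5): no — d R a and d R e, but not a R e.
So F validates K, D, T, S4; S5 would additionally require R to be Euclidean. The strongest is S4.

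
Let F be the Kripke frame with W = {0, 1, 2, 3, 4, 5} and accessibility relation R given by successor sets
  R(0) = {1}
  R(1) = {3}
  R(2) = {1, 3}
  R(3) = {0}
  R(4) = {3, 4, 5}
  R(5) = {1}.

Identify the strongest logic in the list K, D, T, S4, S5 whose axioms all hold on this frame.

D

Serial (axiom D): yes — every world has a successor (e.g. 0 R 1).
Reflexive (axiom T): no — 0 is not related to itself.
Transitive (axiom 4): no — 0 R 1 and 1 R 3, but not 0 R 3.
Euclidean (axiom 5): no — 2 R 3 and 2 R 1, but not 3 R 1.
So F validates K, D; T would additionally require R to be reflexive. The strongest is D.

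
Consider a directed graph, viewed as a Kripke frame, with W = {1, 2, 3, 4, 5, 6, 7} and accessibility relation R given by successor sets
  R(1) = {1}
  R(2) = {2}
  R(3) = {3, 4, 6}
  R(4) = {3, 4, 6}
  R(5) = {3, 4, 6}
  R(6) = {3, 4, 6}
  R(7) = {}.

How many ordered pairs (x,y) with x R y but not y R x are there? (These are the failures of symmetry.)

3

Enumerating: (5,3), (5,4), (5,6).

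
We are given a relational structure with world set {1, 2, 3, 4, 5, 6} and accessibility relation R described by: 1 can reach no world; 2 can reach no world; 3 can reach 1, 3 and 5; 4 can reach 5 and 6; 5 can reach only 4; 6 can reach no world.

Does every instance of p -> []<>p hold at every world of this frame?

Axiom B corresponds to the accessibility relation being symmetric.
Symmetric: no — 3 R 1 but not 1 R 3.

No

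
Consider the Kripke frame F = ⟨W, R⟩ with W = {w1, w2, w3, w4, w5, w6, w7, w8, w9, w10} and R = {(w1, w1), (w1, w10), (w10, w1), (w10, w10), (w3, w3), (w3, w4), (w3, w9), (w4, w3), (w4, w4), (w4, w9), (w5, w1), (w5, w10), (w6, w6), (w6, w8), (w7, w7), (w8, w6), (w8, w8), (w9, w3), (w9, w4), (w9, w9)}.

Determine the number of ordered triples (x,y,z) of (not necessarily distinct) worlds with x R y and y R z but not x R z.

R is transitive; there are no such tuples.

0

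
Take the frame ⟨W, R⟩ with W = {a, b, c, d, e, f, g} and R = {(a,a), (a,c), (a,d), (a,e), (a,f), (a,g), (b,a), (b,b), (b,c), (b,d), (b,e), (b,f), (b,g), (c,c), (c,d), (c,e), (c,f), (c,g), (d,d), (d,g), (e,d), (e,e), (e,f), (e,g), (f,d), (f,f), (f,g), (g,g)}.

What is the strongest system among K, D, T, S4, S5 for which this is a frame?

S4

Serial (axiom D): yes — every world has a successor (e.g. a R a).
Reflexive (axiom T): yes — every world is R-related to itself.
Transitive (axiom 4): yes — every two-step R-path is closed by a direct edge.
Euclidean (axiom 5): no — a R d and a R c, but not d R c.
So F validates K, D, T, S4; S5 would additionally require R to be Euclidean. The strongest is S4.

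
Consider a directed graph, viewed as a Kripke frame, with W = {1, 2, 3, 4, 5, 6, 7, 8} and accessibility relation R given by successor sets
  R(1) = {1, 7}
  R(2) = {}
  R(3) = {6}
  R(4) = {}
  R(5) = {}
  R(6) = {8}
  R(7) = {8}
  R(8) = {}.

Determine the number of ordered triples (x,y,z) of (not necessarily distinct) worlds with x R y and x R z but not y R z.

5

Enumerating: (1,7,1), (1,7,7), (3,6,6), (6,8,8), (7,8,8).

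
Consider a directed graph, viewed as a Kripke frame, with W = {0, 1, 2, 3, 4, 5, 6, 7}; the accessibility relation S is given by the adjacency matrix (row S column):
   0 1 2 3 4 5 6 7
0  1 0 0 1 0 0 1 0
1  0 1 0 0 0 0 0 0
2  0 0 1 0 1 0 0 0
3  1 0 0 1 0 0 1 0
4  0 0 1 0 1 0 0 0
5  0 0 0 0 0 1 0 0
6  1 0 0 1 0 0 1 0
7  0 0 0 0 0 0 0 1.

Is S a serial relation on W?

Serial: yes — every world has a successor (e.g. 0 S 0).

Yes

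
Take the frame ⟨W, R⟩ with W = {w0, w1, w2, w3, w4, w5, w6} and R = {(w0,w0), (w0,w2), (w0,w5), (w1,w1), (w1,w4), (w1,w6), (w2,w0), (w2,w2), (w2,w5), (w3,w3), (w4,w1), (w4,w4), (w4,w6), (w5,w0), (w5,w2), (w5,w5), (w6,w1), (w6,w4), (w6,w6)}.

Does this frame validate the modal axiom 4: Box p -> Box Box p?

Axiom 4 corresponds to the accessibility relation being transitive.
Transitive: yes — every two-step R-path is closed by a direct edge.

Yes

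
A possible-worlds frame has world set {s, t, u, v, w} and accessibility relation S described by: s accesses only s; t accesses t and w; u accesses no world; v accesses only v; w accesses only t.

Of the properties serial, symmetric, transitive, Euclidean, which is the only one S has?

symmetric

Serial: no — u has no S-successor.
Symmetric: yes — every pair in S has its reverse in S.
Transitive: no — w S t and t S w, but not w S w.
Euclidean: no — t S w and t S w, but not w S w.
Only symmetric holds.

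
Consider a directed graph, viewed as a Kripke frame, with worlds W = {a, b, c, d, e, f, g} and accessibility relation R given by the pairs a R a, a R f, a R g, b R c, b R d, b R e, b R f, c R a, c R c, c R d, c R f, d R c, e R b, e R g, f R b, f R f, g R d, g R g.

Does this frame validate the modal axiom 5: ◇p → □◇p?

By correspondence theory, 5 is valid on a frame iff R is Euclidean.
Euclidean: no — a R f and a R g, but not f R g.

No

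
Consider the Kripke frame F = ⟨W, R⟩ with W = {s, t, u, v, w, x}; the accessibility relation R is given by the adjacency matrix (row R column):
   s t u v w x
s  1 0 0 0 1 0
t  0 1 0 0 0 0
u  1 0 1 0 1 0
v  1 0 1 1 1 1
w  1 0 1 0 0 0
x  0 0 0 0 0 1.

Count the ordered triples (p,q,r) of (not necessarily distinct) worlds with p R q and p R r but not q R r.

Enumerating: (s,w,w), (u,s,u), (u,w,w), (v,s,u), (v,s,v), (v,s,x), (v,u,v), (v,u,x), (v,w,v), (v,w,w), (v,w,x), (v,x,s), (v,x,u), (v,x,v), (v,x,w), (w,s,u).

16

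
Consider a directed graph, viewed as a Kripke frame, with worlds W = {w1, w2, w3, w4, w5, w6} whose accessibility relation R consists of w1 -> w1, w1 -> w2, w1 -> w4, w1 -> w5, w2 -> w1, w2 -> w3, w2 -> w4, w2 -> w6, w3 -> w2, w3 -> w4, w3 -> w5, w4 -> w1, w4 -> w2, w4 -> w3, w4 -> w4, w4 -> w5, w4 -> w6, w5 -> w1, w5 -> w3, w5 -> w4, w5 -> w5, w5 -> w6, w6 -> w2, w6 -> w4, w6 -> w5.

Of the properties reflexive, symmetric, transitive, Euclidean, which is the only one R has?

symmetric

Reflexive: no — w2 is not related to itself.
Symmetric: yes — every pair in R has its reverse in R.
Transitive: no — w1 R w2 and w2 R w3, but not w1 R w3.
Euclidean: no — w1 R w2 and w1 R w5, but not w2 R w5.
Only symmetric holds.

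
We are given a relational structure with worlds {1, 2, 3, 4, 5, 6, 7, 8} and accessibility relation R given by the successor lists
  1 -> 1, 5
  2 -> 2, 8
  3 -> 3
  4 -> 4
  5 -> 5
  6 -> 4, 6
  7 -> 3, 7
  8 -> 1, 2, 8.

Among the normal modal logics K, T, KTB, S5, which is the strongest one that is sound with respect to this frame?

T

Reflexive (axiom T): yes — every world is R-related to itself.
Symmetric (axiom B): no — 1 R 5 but not 5 R 1.
Euclidean (axiom 5): no — 8 R 1 and 8 R 2, but not 1 R 2.
So F validates K, T; KTB would additionally require R to be symmetric. The strongest is T.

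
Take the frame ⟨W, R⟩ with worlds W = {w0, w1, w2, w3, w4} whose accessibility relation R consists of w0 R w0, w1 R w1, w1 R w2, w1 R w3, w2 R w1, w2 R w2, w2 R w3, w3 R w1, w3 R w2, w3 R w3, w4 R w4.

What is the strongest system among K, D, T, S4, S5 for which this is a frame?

S5

Serial (axiom D): yes — every world has a successor (e.g. w0 R w0).
Reflexive (axiom T): yes — every world is R-related to itself.
Transitive (axiom 4): yes — every two-step R-path is closed by a direct edge.
Euclidean (axiom 5): yes — any two successors of a common world are R-related.
So F validates K, D, T, S4, S5. The strongest is S5.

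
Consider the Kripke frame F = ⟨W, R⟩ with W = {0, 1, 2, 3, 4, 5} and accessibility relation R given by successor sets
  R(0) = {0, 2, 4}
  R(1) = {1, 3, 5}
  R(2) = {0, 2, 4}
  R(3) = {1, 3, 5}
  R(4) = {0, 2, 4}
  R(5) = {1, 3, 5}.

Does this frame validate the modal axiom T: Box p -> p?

By correspondence theory, T is valid on a frame iff R is reflexive.
Reflexive: yes — every world is R-related to itself.

Yes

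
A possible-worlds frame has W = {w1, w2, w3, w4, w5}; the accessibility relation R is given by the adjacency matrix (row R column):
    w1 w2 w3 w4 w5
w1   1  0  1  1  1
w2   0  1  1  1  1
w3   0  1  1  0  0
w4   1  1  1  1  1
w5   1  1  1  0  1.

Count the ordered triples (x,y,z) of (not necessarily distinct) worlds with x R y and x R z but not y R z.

Enumerating: (w1,w3,w1), (w1,w3,w4), (w1,w3,w5), (w1,w5,w4), (w2,w3,w4), (w2,w3,w5), (w2,w5,w4), (w4,w1,w2), (w4,w2,w1), (w4,w3,w1), (w4,w3,w4), (w4,w3,w5), (w4,w5,w4), (w5,w1,w2), (w5,w2,w1), (w5,w3,w1), (w5,w3,w5).

17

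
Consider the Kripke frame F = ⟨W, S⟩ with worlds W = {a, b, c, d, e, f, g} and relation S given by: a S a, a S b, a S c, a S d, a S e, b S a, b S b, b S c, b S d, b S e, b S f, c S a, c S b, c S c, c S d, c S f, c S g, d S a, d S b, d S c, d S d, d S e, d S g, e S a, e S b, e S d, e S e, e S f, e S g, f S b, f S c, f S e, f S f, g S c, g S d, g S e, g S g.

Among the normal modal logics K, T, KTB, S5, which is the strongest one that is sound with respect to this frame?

KTB

Reflexive (axiom T): yes — every world is S-related to itself.
Symmetric (axiom B): yes — every pair in S has its reverse in S.
Euclidean (axiom 5): no — a S c and a S e, but not c S e.
So F validates K, T, KTB; S5 would additionally require S to be Euclidean. The strongest is KTB.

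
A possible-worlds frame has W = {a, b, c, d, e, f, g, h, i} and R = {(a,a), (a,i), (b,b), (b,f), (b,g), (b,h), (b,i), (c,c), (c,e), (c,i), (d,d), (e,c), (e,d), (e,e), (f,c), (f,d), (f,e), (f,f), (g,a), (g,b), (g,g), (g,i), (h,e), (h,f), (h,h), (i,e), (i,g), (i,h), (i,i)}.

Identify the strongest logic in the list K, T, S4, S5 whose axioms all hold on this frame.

T

Reflexive (axiom T): yes — every world is R-related to itself.
Transitive (axiom 4): no — a R i and i R e, but not a R e.
Euclidean (axiom 5): no — b R f and b R g, but not f R g.
So F validates K, T; S4 would additionally require R to be transitive. The strongest is T.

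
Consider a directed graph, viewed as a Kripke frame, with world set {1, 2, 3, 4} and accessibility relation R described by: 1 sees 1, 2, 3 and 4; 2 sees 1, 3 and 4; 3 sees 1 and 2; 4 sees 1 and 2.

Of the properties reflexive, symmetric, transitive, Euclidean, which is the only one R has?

symmetric

Reflexive: no — 2 is not related to itself.
Symmetric: yes — every pair in R has its reverse in R.
Transitive: no — 3 R 1 and 1 R 4, but not 3 R 4.
Euclidean: no — 1 R 3 and 1 R 4, but not 3 R 4.
Only symmetric holds.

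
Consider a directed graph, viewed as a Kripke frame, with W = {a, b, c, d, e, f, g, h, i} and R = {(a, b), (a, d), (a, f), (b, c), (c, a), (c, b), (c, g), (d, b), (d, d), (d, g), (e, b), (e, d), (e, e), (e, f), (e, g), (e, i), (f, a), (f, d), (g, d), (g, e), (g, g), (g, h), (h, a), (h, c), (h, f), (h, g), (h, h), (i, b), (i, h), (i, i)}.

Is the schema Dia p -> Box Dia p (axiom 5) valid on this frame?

No

By correspondence theory, 5 is valid on a frame iff R is Euclidean.
Euclidean: no — a R b and a R d, but not b R d.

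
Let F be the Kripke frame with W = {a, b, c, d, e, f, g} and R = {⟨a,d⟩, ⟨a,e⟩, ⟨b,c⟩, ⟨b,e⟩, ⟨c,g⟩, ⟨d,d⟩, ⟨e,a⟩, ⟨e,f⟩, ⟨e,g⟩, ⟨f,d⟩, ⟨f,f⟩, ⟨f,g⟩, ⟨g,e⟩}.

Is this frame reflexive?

No

Reflexive: no — a is not related to itself.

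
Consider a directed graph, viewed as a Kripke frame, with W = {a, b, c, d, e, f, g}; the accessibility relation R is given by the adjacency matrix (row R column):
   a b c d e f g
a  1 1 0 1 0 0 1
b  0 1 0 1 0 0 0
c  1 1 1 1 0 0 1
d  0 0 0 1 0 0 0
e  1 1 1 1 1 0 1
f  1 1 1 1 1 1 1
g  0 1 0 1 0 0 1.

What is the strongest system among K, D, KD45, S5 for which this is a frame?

D

Serial (axiom D): yes — every world has a successor (e.g. a R a).
Euclidean (axiom 5): no — a R b and a R g, but not b R g.
Transitive (axiom 4): yes — every two-step R-path is closed by a direct edge.
Reflexive (axiom T): yes — every world is R-related to itself.
So F validates K, D; KD45 would additionally require R to be Euclidean. The strongest is D.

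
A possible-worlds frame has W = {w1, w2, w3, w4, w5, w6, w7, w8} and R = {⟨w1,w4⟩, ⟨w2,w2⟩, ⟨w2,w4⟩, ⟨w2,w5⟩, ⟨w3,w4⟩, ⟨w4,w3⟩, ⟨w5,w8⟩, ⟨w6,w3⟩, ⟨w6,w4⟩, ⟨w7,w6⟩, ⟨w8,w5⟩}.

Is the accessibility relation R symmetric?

No

Symmetric: no — w1 R w4 but not w4 R w1.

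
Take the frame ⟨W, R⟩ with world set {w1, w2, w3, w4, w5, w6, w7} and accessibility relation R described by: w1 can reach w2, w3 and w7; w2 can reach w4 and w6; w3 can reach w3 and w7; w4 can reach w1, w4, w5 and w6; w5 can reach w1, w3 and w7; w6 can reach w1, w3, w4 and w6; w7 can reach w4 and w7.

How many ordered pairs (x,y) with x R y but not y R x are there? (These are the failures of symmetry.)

Enumerating: (w1,w2), (w1,w3), (w1,w7), (w2,w4), (w2,w6), (w3,w7), (w4,w1), (w4,w5), (w5,w1), (w5,w3), (w5,w7), (w6,w1), (w6,w3), (w7,w4).

14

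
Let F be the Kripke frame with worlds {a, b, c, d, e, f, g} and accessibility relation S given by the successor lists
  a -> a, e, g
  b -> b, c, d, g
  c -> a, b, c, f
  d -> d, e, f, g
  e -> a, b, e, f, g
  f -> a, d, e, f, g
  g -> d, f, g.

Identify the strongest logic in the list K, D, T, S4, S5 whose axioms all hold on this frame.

T

Serial (axiom D): yes — every world has a successor (e.g. a S a).
Reflexive (axiom T): yes — every world is S-related to itself.
Transitive (axiom 4): no — a S e and e S b, but not a S b.
Euclidean (axiom 5): no — a S g and a S e, but not g S e.
So F validates K, D, T; S4 would additionally require S to be transitive. The strongest is T.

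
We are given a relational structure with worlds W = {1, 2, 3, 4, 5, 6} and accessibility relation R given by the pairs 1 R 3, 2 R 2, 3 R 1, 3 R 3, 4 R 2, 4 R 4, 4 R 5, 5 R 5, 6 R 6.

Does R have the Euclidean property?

No

Euclidean: no — 4 R 2 and 4 R 5, but not 2 R 5.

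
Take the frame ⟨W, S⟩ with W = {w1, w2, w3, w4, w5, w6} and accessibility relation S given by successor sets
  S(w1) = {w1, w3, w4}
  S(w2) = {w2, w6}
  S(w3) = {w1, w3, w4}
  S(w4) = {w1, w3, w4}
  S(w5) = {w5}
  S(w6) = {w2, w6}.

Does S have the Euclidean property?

Euclidean: yes — any two successors of a common world are S-related.

Yes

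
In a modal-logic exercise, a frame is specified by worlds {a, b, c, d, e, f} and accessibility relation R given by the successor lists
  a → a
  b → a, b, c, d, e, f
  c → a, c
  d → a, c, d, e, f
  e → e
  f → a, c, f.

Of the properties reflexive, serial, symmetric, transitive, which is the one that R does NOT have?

Reflexive: yes — every world is R-related to itself.
Serial: yes — every world has a successor (e.g. a R a).
Symmetric: no — b R a but not a R b.
Transitive: yes — every two-step R-path is closed by a direct edge.
Only symmetric fails.

symmetric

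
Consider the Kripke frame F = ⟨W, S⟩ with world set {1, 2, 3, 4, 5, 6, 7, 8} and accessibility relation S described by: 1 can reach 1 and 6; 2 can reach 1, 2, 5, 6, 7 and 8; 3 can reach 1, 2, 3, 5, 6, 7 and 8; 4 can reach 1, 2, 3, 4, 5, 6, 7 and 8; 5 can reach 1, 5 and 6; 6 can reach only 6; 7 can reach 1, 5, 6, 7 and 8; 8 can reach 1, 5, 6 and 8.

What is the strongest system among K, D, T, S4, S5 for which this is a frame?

Serial (axiom D): yes — every world has a successor (e.g. 1 S 1).
Reflexive (axiom T): yes — every world is S-related to itself.
Transitive (axiom 4): yes — every two-step S-path is closed by a direct edge.
Euclidean (axiom 5): no — 2 S 1 and 2 S 5, but not 1 S 5.
So F validates K, D, T, S4; S5 would additionally require S to be Euclidean. The strongest is S4.

S4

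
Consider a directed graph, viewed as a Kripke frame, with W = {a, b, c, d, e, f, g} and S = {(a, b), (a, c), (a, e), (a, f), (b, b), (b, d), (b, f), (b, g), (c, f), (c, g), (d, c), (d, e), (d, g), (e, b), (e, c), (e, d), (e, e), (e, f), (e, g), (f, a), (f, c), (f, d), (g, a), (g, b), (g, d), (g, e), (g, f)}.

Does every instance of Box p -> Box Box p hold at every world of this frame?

No

By correspondence theory, 4 is valid on a frame iff S is transitive.
Transitive: no — a S b and b S d, but not a S d.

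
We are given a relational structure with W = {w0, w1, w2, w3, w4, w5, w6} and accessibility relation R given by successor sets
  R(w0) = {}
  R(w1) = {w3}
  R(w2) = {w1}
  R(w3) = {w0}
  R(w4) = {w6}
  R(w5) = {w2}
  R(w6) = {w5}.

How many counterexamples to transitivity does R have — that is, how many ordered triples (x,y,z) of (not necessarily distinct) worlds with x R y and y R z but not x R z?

Enumerating: (w1,w3,w0), (w2,w1,w3), (w4,w6,w5), (w5,w2,w1), (w6,w5,w2).

5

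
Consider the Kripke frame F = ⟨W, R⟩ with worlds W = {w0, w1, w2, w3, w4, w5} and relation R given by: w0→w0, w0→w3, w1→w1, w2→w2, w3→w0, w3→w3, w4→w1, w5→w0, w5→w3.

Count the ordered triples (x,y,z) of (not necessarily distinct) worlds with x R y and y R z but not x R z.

0

R is transitive; there are no such tuples.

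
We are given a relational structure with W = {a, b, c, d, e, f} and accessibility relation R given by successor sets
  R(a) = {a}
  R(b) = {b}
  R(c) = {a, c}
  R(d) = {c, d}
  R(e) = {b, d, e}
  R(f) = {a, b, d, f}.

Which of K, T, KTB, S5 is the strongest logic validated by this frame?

T

Reflexive (axiom T): yes — every world is R-related to itself.
Symmetric (axiom B): no — c R a but not a R c.
Euclidean (axiom 5): no — e R b and e R d, but not b R d.
So F validates K, T; KTB would additionally require R to be symmetric. The strongest is T.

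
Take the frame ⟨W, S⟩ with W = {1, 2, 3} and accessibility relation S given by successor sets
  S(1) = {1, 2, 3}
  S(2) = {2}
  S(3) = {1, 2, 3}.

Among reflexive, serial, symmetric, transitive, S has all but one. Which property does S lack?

symmetric

Reflexive: yes — every world is S-related to itself.
Serial: yes — every world has a successor (e.g. 1 S 1).
Symmetric: no — 1 S 2 but not 2 S 1.
Transitive: yes — every two-step S-path is closed by a direct edge.
Only symmetric fails.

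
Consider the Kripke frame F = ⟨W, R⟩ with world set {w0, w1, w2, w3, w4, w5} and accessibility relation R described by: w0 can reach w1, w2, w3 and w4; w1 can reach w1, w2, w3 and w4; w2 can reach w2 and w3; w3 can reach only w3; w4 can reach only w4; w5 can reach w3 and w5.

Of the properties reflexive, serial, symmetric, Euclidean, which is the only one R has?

serial

Reflexive: no — w0 is not related to itself.
Serial: yes — every world has a successor (e.g. w0 R w1).
Symmetric: no — w0 R w1 but not w1 R w0.
Euclidean: no — w0 R w2 and w0 R w1, but not w2 R w1.
Only serial holds.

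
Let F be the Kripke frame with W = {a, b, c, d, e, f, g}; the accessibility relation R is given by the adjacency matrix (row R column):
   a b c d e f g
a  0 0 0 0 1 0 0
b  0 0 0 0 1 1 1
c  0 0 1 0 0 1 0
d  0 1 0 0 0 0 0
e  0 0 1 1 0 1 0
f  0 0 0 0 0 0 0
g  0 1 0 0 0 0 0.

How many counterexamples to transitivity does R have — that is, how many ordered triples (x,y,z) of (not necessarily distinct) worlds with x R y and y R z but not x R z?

13

Enumerating: (a,e,c), (a,e,d), (a,e,f), (b,e,c), (b,e,d), (b,g,b), (d,b,e), (d,b,f), (d,b,g), (e,d,b), (g,b,e), (g,b,f), (g,b,g).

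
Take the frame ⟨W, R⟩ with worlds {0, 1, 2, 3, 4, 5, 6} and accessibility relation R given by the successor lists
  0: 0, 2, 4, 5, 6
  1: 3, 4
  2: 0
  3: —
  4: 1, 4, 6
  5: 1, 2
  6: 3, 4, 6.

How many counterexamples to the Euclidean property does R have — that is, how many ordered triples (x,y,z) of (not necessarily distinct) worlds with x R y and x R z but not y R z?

28

Enumerating: (0,2,2), (0,2,4), (0,2,5), (0,2,6), (0,4,0), (0,4,2), (0,4,5), (0,5,0), (0,5,4), (0,5,5), (0,5,6), (0,6,0), … and 16 more.
Total: 28.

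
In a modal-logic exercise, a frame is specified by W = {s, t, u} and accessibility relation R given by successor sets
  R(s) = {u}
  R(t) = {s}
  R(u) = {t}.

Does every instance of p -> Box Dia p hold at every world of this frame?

No

The schema B characterises exactly the symmetric frames.
Symmetric: no — s R u but not u R s.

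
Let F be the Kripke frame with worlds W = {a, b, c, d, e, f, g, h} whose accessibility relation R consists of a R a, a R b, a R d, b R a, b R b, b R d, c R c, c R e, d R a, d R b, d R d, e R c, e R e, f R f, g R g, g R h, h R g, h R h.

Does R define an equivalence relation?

Reflexive: yes — every world is R-related to itself.
Symmetric: yes — every pair in R has its reverse in R.
Transitive: yes — every two-step R-path is closed by a direct edge.
So R is an equivalence relation.

Yes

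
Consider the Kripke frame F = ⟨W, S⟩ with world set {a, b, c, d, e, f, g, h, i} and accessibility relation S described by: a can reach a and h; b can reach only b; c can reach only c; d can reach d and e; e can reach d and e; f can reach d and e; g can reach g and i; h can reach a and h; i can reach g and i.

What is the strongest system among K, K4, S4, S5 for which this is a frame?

Transitive (axiom 4): yes — every two-step S-path is closed by a direct edge.
Reflexive (axiom T): no — f is not related to itself.
Euclidean (axiom 5): yes — any two successors of a common world are S-related.
So F validates K, K4; S4 would additionally require S to be reflexive. The strongest is K4.

K4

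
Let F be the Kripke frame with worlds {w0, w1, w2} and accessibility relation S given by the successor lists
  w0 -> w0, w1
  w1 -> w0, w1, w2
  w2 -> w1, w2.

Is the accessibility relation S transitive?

Transitive: no — w0 S w1 and w1 S w2, but not w0 S w2.

No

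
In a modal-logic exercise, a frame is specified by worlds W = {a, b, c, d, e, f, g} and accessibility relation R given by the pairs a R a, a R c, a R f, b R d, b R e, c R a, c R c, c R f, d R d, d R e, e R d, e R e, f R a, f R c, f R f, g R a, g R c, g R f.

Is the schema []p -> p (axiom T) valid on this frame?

No

By correspondence theory, T is valid on a frame iff R is reflexive.
Reflexive: no — b is not related to itself.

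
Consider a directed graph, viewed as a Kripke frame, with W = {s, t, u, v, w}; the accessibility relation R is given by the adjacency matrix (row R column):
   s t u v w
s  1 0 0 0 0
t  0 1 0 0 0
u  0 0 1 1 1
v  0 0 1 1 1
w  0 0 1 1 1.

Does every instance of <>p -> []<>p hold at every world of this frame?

By correspondence theory, 5 is valid on a frame iff R is Euclidean.
Euclidean: yes — any two successors of a common world are R-related.

Yes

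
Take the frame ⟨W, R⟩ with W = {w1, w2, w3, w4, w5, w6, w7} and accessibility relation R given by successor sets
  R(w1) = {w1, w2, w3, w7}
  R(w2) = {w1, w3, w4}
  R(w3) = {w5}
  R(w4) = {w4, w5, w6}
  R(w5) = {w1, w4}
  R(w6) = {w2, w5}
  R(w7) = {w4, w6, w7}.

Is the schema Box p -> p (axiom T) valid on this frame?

No

The schema T characterises exactly the reflexive frames.
Reflexive: no — w2 is not related to itself.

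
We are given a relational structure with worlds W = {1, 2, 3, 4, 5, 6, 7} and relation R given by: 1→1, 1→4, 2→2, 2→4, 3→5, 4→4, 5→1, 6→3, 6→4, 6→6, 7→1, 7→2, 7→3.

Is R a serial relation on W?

Serial: yes — every world has a successor (e.g. 1 R 1).

Yes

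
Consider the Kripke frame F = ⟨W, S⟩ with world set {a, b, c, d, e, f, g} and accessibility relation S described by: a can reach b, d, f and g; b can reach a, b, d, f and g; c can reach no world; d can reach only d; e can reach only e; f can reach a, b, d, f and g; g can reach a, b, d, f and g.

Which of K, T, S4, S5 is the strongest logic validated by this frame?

K

Reflexive (axiom T): no — a is not related to itself.
Transitive (axiom 4): no — a S b and b S a, but not a S a.
Euclidean (axiom 5): no — a S d and a S b, but not d S b.
So F validates K; T would additionally require S to be reflexive. The strongest is K.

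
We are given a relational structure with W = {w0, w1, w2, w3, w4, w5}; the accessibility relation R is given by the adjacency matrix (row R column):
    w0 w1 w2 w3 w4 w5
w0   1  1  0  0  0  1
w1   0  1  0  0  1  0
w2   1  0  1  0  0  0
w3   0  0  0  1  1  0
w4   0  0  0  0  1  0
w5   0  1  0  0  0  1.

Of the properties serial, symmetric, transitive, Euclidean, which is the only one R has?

serial

Serial: yes — every world has a successor (e.g. w0 R w0).
Symmetric: no — w0 R w1 but not w1 R w0.
Transitive: no — w0 R w1 and w1 R w4, but not w0 R w4.
Euclidean: no — w0 R w1 and w0 R w5, but not w1 R w5.
Only serial holds.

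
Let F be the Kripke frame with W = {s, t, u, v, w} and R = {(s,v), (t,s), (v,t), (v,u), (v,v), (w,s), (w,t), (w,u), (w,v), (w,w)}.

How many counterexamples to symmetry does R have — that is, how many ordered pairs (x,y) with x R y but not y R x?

8

Enumerating: (s,v), (t,s), (v,t), (v,u), (w,s), (w,t), (w,u), (w,v).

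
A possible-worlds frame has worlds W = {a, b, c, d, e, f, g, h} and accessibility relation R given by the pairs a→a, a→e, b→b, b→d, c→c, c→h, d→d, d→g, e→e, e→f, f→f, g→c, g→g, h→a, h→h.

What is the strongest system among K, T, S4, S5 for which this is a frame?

Reflexive (axiom T): yes — every world is R-related to itself.
Transitive (axiom 4): no — a R e and e R f, but not a R f.
Euclidean (axiom 5): no — a R e and a R a, but not e R a.
So F validates K, T; S4 would additionally require R to be transitive. The strongest is T.

T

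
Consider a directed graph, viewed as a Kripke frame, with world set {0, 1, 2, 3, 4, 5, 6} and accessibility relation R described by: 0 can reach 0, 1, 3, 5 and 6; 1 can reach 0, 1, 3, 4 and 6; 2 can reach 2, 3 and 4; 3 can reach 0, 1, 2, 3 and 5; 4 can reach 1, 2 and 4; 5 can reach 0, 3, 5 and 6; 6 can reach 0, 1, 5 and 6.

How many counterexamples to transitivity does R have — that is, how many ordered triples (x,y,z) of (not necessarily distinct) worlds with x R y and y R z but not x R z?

28

Enumerating: (0,1,4), (0,3,2), (1,0,5), (1,3,2), (1,3,5), (1,4,2), (1,6,5), (2,3,0), (2,3,1), (2,3,5), (2,4,1), (3,0,6), … and 16 more.
Total: 28.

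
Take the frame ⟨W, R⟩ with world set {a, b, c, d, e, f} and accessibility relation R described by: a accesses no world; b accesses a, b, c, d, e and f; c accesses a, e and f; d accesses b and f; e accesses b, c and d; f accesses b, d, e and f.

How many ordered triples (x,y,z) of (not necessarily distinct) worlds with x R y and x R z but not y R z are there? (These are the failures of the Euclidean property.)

34

Enumerating: (b,a,a), (b,a,b), (b,a,c), (b,a,d), (b,a,e), (b,a,f), (b,c,b), (b,c,c), (b,c,d), (b,d,a), (b,d,c), (b,d,d), … and 22 more.
Total: 34.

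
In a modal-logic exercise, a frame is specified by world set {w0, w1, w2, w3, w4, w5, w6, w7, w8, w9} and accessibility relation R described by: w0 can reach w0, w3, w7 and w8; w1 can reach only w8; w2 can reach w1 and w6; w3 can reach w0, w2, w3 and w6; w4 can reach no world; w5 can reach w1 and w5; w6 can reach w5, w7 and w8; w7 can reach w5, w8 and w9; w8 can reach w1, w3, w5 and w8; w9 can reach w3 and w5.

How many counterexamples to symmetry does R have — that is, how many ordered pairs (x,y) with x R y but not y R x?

Enumerating: (w0,w7), (w0,w8), (w2,w1), (w2,w6), (w3,w2), (w3,w6), (w5,w1), (w6,w5), (w6,w7), (w6,w8), (w7,w5), (w7,w8), (w7,w9), (w8,w3), (w8,w5), (w9,w3), (w9,w5).

17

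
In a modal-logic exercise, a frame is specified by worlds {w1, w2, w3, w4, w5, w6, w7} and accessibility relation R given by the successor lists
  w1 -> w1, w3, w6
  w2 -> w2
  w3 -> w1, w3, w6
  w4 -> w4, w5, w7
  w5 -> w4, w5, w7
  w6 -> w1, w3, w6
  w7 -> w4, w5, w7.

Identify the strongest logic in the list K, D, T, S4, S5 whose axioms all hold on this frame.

S5

Serial (axiom D): yes — every world has a successor (e.g. w1 R w1).
Reflexive (axiom T): yes — every world is R-related to itself.
Transitive (axiom 4): yes — every two-step R-path is closed by a direct edge.
Euclidean (axiom 5): yes — any two successors of a common world are R-related.
So F validates K, D, T, S4, S5. The strongest is S5.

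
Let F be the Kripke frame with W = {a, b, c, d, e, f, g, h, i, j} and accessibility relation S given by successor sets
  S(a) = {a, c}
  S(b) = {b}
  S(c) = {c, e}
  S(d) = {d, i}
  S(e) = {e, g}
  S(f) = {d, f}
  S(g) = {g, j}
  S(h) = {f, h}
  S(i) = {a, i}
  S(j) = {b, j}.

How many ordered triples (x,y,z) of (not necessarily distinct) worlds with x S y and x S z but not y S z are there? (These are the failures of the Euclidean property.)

9

Enumerating: (a,c,a), (c,e,c), (d,i,d), (e,g,e), (f,d,f), (g,j,g), (h,f,h), (i,a,i), (j,b,j).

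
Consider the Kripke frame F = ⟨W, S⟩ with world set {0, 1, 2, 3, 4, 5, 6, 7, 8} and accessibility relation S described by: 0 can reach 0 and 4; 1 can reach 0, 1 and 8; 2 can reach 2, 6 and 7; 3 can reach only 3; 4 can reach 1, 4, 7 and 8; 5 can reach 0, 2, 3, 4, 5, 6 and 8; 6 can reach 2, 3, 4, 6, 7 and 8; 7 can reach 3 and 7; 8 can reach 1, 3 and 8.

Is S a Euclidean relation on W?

No

Euclidean: no — 1 S 0 and 1 S 8, but not 0 S 8.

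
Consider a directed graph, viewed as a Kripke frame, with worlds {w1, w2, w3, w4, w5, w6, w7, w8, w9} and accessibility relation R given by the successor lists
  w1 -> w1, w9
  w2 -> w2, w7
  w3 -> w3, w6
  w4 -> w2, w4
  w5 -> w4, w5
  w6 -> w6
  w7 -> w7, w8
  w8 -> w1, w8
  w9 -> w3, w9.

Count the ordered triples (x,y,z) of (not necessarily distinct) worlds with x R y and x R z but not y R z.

Enumerating: (w1,w9,w1), (w2,w7,w2), (w3,w6,w3), (w4,w2,w4), (w5,w4,w5), (w7,w8,w7), (w8,w1,w8), (w9,w3,w9).

8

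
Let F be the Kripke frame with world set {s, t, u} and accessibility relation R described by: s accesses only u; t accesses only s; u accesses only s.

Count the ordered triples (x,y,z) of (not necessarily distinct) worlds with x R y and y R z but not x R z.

Enumerating: (s,u,s), (t,s,u), (u,s,u).

3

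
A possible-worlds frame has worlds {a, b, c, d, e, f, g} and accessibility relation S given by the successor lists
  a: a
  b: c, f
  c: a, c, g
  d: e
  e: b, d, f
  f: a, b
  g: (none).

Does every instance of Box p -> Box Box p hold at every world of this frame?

The schema 4 characterises exactly the transitive frames.
Transitive: no — b S c and c S a, but not b S a.

No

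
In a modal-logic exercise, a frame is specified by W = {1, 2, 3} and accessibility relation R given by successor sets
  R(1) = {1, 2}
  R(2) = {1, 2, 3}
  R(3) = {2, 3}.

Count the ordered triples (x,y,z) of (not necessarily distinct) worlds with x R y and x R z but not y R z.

Enumerating: (2,1,3), (2,3,1).

2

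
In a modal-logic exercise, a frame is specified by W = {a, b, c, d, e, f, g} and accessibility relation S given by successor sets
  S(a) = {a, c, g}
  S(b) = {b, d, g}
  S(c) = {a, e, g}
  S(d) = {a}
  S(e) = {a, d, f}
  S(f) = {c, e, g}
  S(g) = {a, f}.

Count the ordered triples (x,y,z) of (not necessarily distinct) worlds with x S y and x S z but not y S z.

31

Enumerating: (a,c,c), (a,g,c), (a,g,g), (b,d,b), (b,d,d), (b,d,g), (b,g,b), (b,g,d), (b,g,g), (c,a,e), (c,e,e), (c,e,g), … and 19 more.
Total: 31.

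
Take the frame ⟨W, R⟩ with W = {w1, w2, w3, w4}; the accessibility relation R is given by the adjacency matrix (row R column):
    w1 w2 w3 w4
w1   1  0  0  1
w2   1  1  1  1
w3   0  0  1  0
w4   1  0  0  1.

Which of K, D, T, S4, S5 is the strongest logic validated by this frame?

Serial (axiom D): yes — every world has a successor (e.g. w1 R w1).
Reflexive (axiom T): yes — every world is R-related to itself.
Transitive (axiom 4): yes — every two-step R-path is closed by a direct edge.
Euclidean (axiom 5): no — w2 R w1 and w2 R w3, but not w1 R w3.
So F validates K, D, T, S4; S5 would additionally require R to be Euclidean. The strongest is S4.

S4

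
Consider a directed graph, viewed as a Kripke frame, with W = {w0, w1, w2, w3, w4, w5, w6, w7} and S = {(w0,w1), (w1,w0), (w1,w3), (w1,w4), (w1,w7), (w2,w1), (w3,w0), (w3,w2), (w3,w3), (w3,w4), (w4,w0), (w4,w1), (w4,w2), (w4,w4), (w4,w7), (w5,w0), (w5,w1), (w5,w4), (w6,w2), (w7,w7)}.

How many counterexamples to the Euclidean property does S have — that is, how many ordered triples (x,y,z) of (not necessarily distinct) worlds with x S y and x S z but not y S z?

Enumerating: (w0,w1,w1), (w1,w0,w0), (w1,w0,w3), (w1,w0,w4), (w1,w0,w7), (w1,w3,w7), (w1,w4,w3), (w1,w7,w0), (w1,w7,w3), (w1,w7,w4), (w2,w1,w1), (w3,w0,w0), … and 26 more.
Total: 38.

38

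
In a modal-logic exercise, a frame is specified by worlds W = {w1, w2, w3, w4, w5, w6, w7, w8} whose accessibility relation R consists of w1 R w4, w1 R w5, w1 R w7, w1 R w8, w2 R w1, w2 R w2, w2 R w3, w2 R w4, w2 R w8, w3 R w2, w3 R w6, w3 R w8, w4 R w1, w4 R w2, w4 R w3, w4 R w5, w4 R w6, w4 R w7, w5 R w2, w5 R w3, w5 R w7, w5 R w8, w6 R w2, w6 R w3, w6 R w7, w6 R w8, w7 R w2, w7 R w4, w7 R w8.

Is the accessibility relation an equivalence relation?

Reflexive: no — w1 is not related to itself.
Symmetric: no — w1 R w5 but not w5 R w1.
Transitive: no — w1 R w4 and w4 R w2, but not w1 R w2.
So R is not an equivalence relation.

No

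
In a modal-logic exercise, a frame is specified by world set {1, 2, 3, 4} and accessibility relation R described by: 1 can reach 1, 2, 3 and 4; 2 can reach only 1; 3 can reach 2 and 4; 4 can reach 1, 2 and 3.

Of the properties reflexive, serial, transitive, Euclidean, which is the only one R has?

Reflexive: no — 2 is not related to itself.
Serial: yes — every world has a successor (e.g. 1 R 1).
Transitive: no — 2 R 1 and 1 R 3, but not 2 R 3.
Euclidean: no — 1 R 2 and 1 R 3, but not 2 R 3.
Only serial holds.

serial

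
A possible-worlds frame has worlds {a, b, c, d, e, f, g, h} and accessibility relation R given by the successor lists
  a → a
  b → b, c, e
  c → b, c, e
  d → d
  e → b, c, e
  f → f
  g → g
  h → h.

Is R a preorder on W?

Yes

Reflexive: yes — every world is R-related to itself.
Transitive: yes — every two-step R-path is closed by a direct edge.
So R is a preorder.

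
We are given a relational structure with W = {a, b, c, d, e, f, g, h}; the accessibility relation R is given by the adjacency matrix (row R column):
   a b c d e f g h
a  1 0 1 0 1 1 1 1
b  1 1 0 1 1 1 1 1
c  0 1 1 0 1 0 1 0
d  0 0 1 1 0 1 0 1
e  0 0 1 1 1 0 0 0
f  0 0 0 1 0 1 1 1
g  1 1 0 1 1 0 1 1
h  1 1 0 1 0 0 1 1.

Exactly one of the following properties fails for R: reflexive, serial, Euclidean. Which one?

Euclidean

Reflexive: yes — every world is R-related to itself.
Serial: yes — every world has a successor (e.g. a R a).
Euclidean: no — a R c and a R f, but not c R f.
Only Euclidean fails.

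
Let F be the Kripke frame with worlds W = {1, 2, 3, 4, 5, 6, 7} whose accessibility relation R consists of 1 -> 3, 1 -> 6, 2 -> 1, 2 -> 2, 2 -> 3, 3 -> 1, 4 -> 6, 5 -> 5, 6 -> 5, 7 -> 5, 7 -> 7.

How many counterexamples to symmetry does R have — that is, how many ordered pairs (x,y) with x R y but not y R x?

Enumerating: (1,6), (2,1), (2,3), (4,6), (6,5), (7,5).

6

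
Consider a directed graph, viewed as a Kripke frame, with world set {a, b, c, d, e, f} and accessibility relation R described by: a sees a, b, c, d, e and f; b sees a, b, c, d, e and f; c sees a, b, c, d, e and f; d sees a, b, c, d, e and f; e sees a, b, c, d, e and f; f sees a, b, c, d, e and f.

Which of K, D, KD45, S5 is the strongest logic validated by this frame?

S5

Serial (axiom D): yes — every world has a successor (e.g. a R a).
Euclidean (axiom 5): yes — any two successors of a common world are R-related.
Transitive (axiom 4): yes — every two-step R-path is closed by a direct edge.
Reflexive (axiom T): yes — every world is R-related to itself.
So F validates K, D, KD45, S5. The strongest is S5.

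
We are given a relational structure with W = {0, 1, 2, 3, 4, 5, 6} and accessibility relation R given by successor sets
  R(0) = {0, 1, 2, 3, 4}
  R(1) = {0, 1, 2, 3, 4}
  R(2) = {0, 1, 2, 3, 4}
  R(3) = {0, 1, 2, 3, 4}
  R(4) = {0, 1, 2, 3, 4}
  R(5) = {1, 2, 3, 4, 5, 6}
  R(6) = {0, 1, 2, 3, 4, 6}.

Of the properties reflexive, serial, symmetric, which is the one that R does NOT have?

symmetric

Reflexive: yes — every world is R-related to itself.
Serial: yes — every world has a successor (e.g. 0 R 0).
Symmetric: no — 5 R 1 but not 1 R 5.
Only symmetric fails.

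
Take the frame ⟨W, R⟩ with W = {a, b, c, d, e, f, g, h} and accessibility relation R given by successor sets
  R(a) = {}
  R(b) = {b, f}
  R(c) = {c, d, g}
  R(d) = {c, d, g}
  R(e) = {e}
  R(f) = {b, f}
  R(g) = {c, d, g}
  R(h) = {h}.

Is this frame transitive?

Transitive: yes — every two-step R-path is closed by a direct edge.

Yes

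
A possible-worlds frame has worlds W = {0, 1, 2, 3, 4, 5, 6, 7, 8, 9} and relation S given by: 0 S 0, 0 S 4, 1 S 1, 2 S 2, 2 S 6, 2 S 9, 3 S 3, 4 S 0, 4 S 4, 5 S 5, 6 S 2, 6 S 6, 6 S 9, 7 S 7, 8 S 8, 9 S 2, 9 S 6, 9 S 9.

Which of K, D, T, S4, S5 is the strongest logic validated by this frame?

S5

Serial (axiom D): yes — every world has a successor (e.g. 0 S 0).
Reflexive (axiom T): yes — every world is S-related to itself.
Transitive (axiom 4): yes — every two-step S-path is closed by a direct edge.
Euclidean (axiom 5): yes — any two successors of a common world are S-related.
So F validates K, D, T, S4, S5. The strongest is S5.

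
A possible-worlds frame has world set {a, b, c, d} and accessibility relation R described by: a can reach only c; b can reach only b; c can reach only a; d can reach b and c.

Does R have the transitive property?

No

Transitive: no — d R c and c R a, but not d R a.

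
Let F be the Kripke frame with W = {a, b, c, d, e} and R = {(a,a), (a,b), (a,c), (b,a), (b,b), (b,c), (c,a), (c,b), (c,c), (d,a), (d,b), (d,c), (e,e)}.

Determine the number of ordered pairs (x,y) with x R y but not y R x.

3

Enumerating: (d,a), (d,b), (d,c).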